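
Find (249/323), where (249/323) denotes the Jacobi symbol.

1

(249/323)
  = (323/249)    [QR: 249 ≡ 1 mod 4, sign kept]
  = (74/249)    [323 ≡ 74 mod 249]
  = (37/249)    [249 ≡ 1 mod 8 ⇒ (2/249) = +1]
  = (249/37)    [QR: 37 ≡ 1 mod 4, sign kept]
  = (27/37)    [249 ≡ 27 mod 37]
  = (37/27)    [QR: 37 ≡ 1 mod 4, sign kept]
  = (10/27)    [37 ≡ 10 mod 27]
  = -(5/27)    [27 ≡ 3 mod 8 ⇒ (2/27) = -1]
  = -(27/5)    [QR: 5 ≡ 1 mod 4, sign kept]
  = -(2/5)    [27 ≡ 2 mod 5]
  = (1/5)    [5 ≡ 5 mod 8 ⇒ (2/5) = -1]
  = 1    [(1/5) = 1]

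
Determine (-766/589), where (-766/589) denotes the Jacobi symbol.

(-766/589)
  = (766/589)    [589 ≡ 1 mod 4 ⇒ (-1/589) = +1]
  = (177/589)    [766 ≡ 177 mod 589]
  = (589/177)    [QR: 177 ≡ 1 mod 4, sign kept]
  = (58/177)    [589 ≡ 58 mod 177]
  = (29/177)    [177 ≡ 1 mod 8 ⇒ (2/177) = +1]
  = (177/29)    [QR: 29 ≡ 1 mod 4, sign kept]
  = (3/29)    [177 ≡ 3 mod 29]
  = (29/3)    [QR: 29 ≡ 1 mod 4, sign kept]
  = (2/3)    [29 ≡ 2 mod 3]
  = -(1/3)    [3 ≡ 3 mod 8 ⇒ (2/3) = -1]
  = -1    [(1/3) = 1]

-1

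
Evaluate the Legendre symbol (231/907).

-1

(231/907)
  = -(907/231)    [QR: both ≡ 3 mod 4, sign flips]
  = -(214/231)    [907 ≡ 214 mod 231]
  = -(107/231)    [231 ≡ 7 mod 8 ⇒ (2/231) = +1]
  = (231/107)    [QR: both ≡ 3 mod 4, sign flips]
  = (17/107)    [231 ≡ 17 mod 107]
  = (107/17)    [QR: 17 ≡ 1 mod 4, sign kept]
  = (5/17)    [107 ≡ 5 mod 17]
  = (17/5)    [QR: 5 ≡ 1 mod 4, sign kept]
  = (2/5)    [17 ≡ 2 mod 5]
  = -(1/5)    [5 ≡ 5 mod 8 ⇒ (2/5) = -1]
  = -1    [(1/5) = 1]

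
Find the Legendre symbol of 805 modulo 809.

805 ≡ 1 (mod 4), so quadratic reciprocity gives (805/809) = (809/805). Reduce: 809 ≡ 4 (mod 805). Now have (4/805).
Factor out 2: 4 = 2^2. Since 805 ≡ 5 (mod 8), (2/805) = -1, and (2/805)^2 = +1. Now have (1/805).
(1/805) = 1. Collecting the sign factors: 1.

1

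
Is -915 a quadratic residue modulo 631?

no

Reduce the numerator: -915 ≡ 347 (mod 631), so (-915/631) = (347/631).
Both 347 ≡ 3 and 631 ≡ 3 (mod 4), so reciprocity gives (347/631) = -(631/347). Reduce: 631 ≡ 284 (mod 347). Now have -(284/347).
Factor out 2: 284 = 2^2·71. Since 347 ≡ 3 (mod 8), (2/347) = -1, and (2/347)^2 = +1. Now have -(71/347).
Both 71 ≡ 3 and 347 ≡ 3 (mod 4), so reciprocity gives (71/347) = -(347/71). Reduce: 347 ≡ 63 (mod 71). Now have (63/71).
Both 63 ≡ 3 and 71 ≡ 3 (mod 4), so reciprocity gives (63/71) = -(71/63). Reduce: 71 ≡ 8 (mod 63). Now have -(8/63).
Factor out 2: 8 = 2^3. Since 63 ≡ 7 (mod 8), (2/63) = +1, and (2/63)^3 = +1. Now have -(1/63).
(1/63) = 1. Collecting the sign factors: -1.
(-915/631) = -1, and 631 is prime, so -915 is not a quadratic residue mod 631.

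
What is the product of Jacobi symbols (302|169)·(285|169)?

By multiplicativity, (302·285|169) = (302|169)·(285|169).
First factor (302|169):
Reduce the numerator: 302 ≡ 133 (mod 169), so (302|169) = (133|169).
133 ≡ 1 (mod 4), so quadratic reciprocity gives (133|169) = (169|133). Reduce: 169 ≡ 36 (mod 133). Now have (36|133).
Factor out 2: 36 = 2^2·9. Since 133 ≡ 5 (mod 8), (2|133) = -1, and (2|133)^2 = +1. Now have (9|133).
9 ≡ 1 (mod 4), so quadratic reciprocity gives (9|133) = (133|9). Reduce: 133 ≡ 7 (mod 9). Now have (7|9).
9 ≡ 1 (mod 4), so quadratic reciprocity gives (7|9) = (9|7). Reduce: 9 ≡ 2 (mod 7). Now have (2|7).
Factor out 2: 2 = 2. Since 7 ≡ 7 (mod 8), (2|7) = +1. Now have (1|7).
(1|7) = 1. Collecting the sign factors: 1.
Second factor (285|169):
Reduce the numerator: 285 ≡ 116 (mod 169), so (285|169) = (116|169).
Factor out 2: 116 = 2^2·29. Since 169 ≡ 1 (mod 8), (2|169) = +1, and (2|169)^2 = +1. Now have (29|169).
29 ≡ 1 (mod 4), so quadratic reciprocity gives (29|169) = (169|29). Reduce: 169 ≡ 24 (mod 29). Now have (24|29).
Factor out 2: 24 = 2^3·3. Since 29 ≡ 5 (mod 8), (2|29) = -1, and (2|29)^3 = -1. Now have -(3|29).
29 ≡ 1 (mod 4), so quadratic reciprocity gives (3|29) = (29|3). Reduce: 29 ≡ 2 (mod 3). Now have -(2|3).
Factor out 2: 2 = 2. Since 3 ≡ 3 (mod 8), (2|3) = -1. Now have (1|3).
(1|3) = 1. Collecting the sign factors: 1.
Product: (1)·(1) = 1.

1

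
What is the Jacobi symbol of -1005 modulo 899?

-1

Pull out -1: (-1005/899) = (-1/899)·(1005/899). Since 899 ≡ 3 (mod 4), (-1/899) = -1. Now have -(1005/899).
Reduce the numerator: 1005 ≡ 106 (mod 899), so (1005/899) = (106/899).
Factor out 2: 106 = 2·53. Since 899 ≡ 3 (mod 8), (2/899) = -1. Now have (53/899).
53 ≡ 1 (mod 4), so quadratic reciprocity gives (53/899) = (899/53). Reduce: 899 ≡ 51 (mod 53). Now have (51/53).
53 ≡ 1 (mod 4), so quadratic reciprocity gives (51/53) = (53/51). Reduce: 53 ≡ 2 (mod 51). Now have (2/51).
Factor out 2: 2 = 2. Since 51 ≡ 3 (mod 8), (2/51) = -1. Now have -(1/51).
(1/51) = 1. Collecting the sign factors: -1.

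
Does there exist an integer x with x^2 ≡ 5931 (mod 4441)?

(5931/4441)
  = (1490/4441)    [5931 ≡ 1490 mod 4441]
  = (745/4441)    [4441 ≡ 1 mod 8 ⇒ (2/4441) = +1]
  = (4441/745)    [QR: 745 ≡ 1 mod 4, sign kept]
  = (716/745)    [4441 ≡ 716 mod 745]
  = (179/745)    [745 ≡ 1 mod 8 ⇒ (2/745)^2 = +1]
  = (745/179)    [QR: 745 ≡ 1 mod 4, sign kept]
  = (29/179)    [745 ≡ 29 mod 179]
  = (179/29)    [QR: 29 ≡ 1 mod 4, sign kept]
  = (5/29)    [179 ≡ 5 mod 29]
  = (29/5)    [QR: 5 ≡ 1 mod 4, sign kept]
  = (4/5)    [29 ≡ 4 mod 5]
  = (1/5)    [5 ≡ 5 mod 8 ⇒ (2/5)^2 = +1]
  = 1    [(1/5) = 1]
The Legendre symbol is 1, so x^2 ≡ 5931 (mod 4441) has solution.

yes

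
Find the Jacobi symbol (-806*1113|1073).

By multiplicativity, (-806·1113|1073) = (-806|1073)·(1113|1073).
First factor (-806|1073):
(-806|1073)
  = (806|1073)    [1073 ≡ 1 mod 4 ⇒ (-1|1073) = +1]
  = (403|1073)    [1073 ≡ 1 mod 8 ⇒ (2|1073) = +1]
  = (1073|403)    [QR: 1073 ≡ 1 mod 4, sign kept]
  = (267|403)    [1073 ≡ 267 mod 403]
  = -(403|267)    [QR: both ≡ 3 mod 4, sign flips]
  = -(136|267)    [403 ≡ 136 mod 267]
  = (17|267)    [267 ≡ 3 mod 8 ⇒ (2|267)^3 = -1]
  = (267|17)    [QR: 17 ≡ 1 mod 4, sign kept]
  = (12|17)    [267 ≡ 12 mod 17]
  = (3|17)    [17 ≡ 1 mod 8 ⇒ (2|17)^2 = +1]
  = (17|3)    [QR: 17 ≡ 1 mod 4, sign kept]
  = (2|3)    [17 ≡ 2 mod 3]
  = -(1|3)    [3 ≡ 3 mod 8 ⇒ (2|3) = -1]
  = -1    [(1|3) = 1]
Second factor (1113|1073):
(1113|1073)
  = (40|1073)    [1113 ≡ 40 mod 1073]
  = (5|1073)    [1073 ≡ 1 mod 8 ⇒ (2|1073)^3 = +1]
  = (1073|5)    [QR: 5 ≡ 1 mod 4, sign kept]
  = (3|5)    [1073 ≡ 3 mod 5]
  = (5|3)    [QR: 5 ≡ 1 mod 4, sign kept]
  = (2|3)    [5 ≡ 2 mod 3]
  = -(1|3)    [3 ≡ 3 mod 8 ⇒ (2|3) = -1]
  = -1    [(1|3) = 1]
Product: (-1)·(-1) = 1.

1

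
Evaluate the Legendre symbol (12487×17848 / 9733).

By multiplicativity, (12487·17848 / 9733) = (12487 / 9733)·(17848 / 9733).
First factor (12487 / 9733):
Reduce the numerator: 12487 ≡ 2754 (mod 9733), so (12487 / 9733) = (2754 / 9733).
Factor out 2: 2754 = 2·1377. Since 9733 ≡ 5 (mod 8), (2 / 9733) = -1. Now have -(1377 / 9733).
1377 ≡ 1 (mod 4), so quadratic reciprocity gives (1377 / 9733) = (9733 / 1377). Reduce: 9733 ≡ 94 (mod 1377). Now have -(94 / 1377).
Factor out 2: 94 = 2·47. Since 1377 ≡ 1 (mod 8), (2 / 1377) = +1. Now have -(47 / 1377).
1377 ≡ 1 (mod 4), so quadratic reciprocity gives (47 / 1377) = (1377 / 47). Reduce: 1377 ≡ 14 (mod 47). Now have -(14 / 47).
Factor out 2: 14 = 2·7. Since 47 ≡ 7 (mod 8), (2 / 47) = +1. Now have -(7 / 47).
Both 7 ≡ 3 and 47 ≡ 3 (mod 4), so reciprocity gives (7 / 47) = -(47 / 7). Reduce: 47 ≡ 5 (mod 7). Now have (5 / 7).
5 ≡ 1 (mod 4), so quadratic reciprocity gives (5 / 7) = (7 / 5). Reduce: 7 ≡ 2 (mod 5). Now have (2 / 5).
Factor out 2: 2 = 2. Since 5 ≡ 5 (mod 8), (2 / 5) = -1. Now have -(1 / 5).
(1 / 5) = 1. Collecting the sign factors: -1.
Second factor (17848 / 9733):
Reduce the numerator: 17848 ≡ 8115 (mod 9733), so (17848 / 9733) = (8115 / 9733).
9733 ≡ 1 (mod 4), so quadratic reciprocity gives (8115 / 9733) = (9733 / 8115). Reduce: 9733 ≡ 1618 (mod 8115). Now have (1618 / 8115).
Factor out 2: 1618 = 2·809. Since 8115 ≡ 3 (mod 8), (2 / 8115) = -1. Now have -(809 / 8115).
809 ≡ 1 (mod 4), so quadratic reciprocity gives (809 / 8115) = (8115 / 809). Reduce: 8115 ≡ 25 (mod 809). Now have -(25 / 809).
25 ≡ 1 (mod 4), so quadratic reciprocity gives (25 / 809) = (809 / 25). Reduce: 809 ≡ 9 (mod 25). Now have -(9 / 25).
9 ≡ 1 (mod 4), so quadratic reciprocity gives (9 / 25) = (25 / 9). Reduce: 25 ≡ 7 (mod 9). Now have -(7 / 9).
9 ≡ 1 (mod 4), so quadratic reciprocity gives (7 / 9) = (9 / 7). Reduce: 9 ≡ 2 (mod 7). Now have -(2 / 7).
Factor out 2: 2 = 2. Since 7 ≡ 7 (mod 8), (2 / 7) = +1. Now have -(1 / 7).
(1 / 7) = 1. Collecting the sign factors: -1.
Product: (-1)·(-1) = 1.

1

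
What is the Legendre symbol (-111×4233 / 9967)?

By multiplicativity, (-111·4233 / 9967) = (-111 / 9967)·(4233 / 9967).
First factor (-111 / 9967):
Reduce the numerator: -111 ≡ 9856 (mod 9967), so (-111 / 9967) = (9856 / 9967).
Factor out 2: 9856 = 2^7·77. Since 9967 ≡ 7 (mod 8), (2 / 9967) = +1, and (2 / 9967)^7 = +1. Now have (77 / 9967).
77 ≡ 1 (mod 4), so quadratic reciprocity gives (77 / 9967) = (9967 / 77). Reduce: 9967 ≡ 34 (mod 77). Now have (34 / 77).
Factor out 2: 34 = 2·17. Since 77 ≡ 5 (mod 8), (2 / 77) = -1. Now have -(17 / 77).
17 ≡ 1 (mod 4), so quadratic reciprocity gives (17 / 77) = (77 / 17). Reduce: 77 ≡ 9 (mod 17). Now have -(9 / 17).
9 ≡ 1 (mod 4), so quadratic reciprocity gives (9 / 17) = (17 / 9). Reduce: 17 ≡ 8 (mod 9). Now have -(8 / 9).
Factor out 2: 8 = 2^3. Since 9 ≡ 1 (mod 8), (2 / 9) = +1, and (2 / 9)^3 = +1. Now have -(1 / 9).
(1 / 9) = 1. Collecting the sign factors: -1.
Second factor (4233 / 9967):
4233 ≡ 1 (mod 4), so quadratic reciprocity gives (4233 / 9967) = (9967 / 4233). Reduce: 9967 ≡ 1501 (mod 4233). Now have (1501 / 4233).
1501 ≡ 1 (mod 4), so quadratic reciprocity gives (1501 / 4233) = (4233 / 1501). Reduce: 4233 ≡ 1231 (mod 1501). Now have (1231 / 1501).
1501 ≡ 1 (mod 4), so quadratic reciprocity gives (1231 / 1501) = (1501 / 1231). Reduce: 1501 ≡ 270 (mod 1231). Now have (270 / 1231).
Factor out 2: 270 = 2·135. Since 1231 ≡ 7 (mod 8), (2 / 1231) = +1. Now have (135 / 1231).
Both 135 ≡ 3 and 1231 ≡ 3 (mod 4), so reciprocity gives (135 / 1231) = -(1231 / 135). Reduce: 1231 ≡ 16 (mod 135). Now have -(16 / 135).
Factor out 2: 16 = 2^4. Since 135 ≡ 7 (mod 8), (2 / 135) = +1, and (2 / 135)^4 = +1. Now have -(1 / 135).
(1 / 135) = 1. Collecting the sign factors: -1.
Product: (-1)·(-1) = 1.

1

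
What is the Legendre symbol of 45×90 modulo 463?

By multiplicativity, (45·90/463) = (45/463)·(90/463).
First factor (45/463):
(45/463)
  = (463/45)    [QR: 45 ≡ 1 mod 4, sign kept]
  = (13/45)    [463 ≡ 13 mod 45]
  = (45/13)    [QR: 13 ≡ 1 mod 4, sign kept]
  = (6/13)    [45 ≡ 6 mod 13]
  = -(3/13)    [13 ≡ 5 mod 8 ⇒ (2/13) = -1]
  = -(13/3)    [QR: 13 ≡ 1 mod 4, sign kept]
  = -(1/3)    [13 ≡ 1 mod 3]
  = -1    [(1/3) = 1]
Second factor (90/463):
(90/463)
  = (45/463)    [463 ≡ 7 mod 8 ⇒ (2/463) = +1]
  = (463/45)    [QR: 45 ≡ 1 mod 4, sign kept]
  = (13/45)    [463 ≡ 13 mod 45]
  = (45/13)    [QR: 13 ≡ 1 mod 4, sign kept]
  = (6/13)    [45 ≡ 6 mod 13]
  = -(3/13)    [13 ≡ 5 mod 8 ⇒ (2/13) = -1]
  = -(13/3)    [QR: 13 ≡ 1 mod 4, sign kept]
  = -(1/3)    [13 ≡ 1 mod 3]
  = -1    [(1/3) = 1]
Product: (-1)·(-1) = 1.

1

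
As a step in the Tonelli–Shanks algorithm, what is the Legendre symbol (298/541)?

1

Factor out 2: 298 = 2·149. Since 541 ≡ 5 (mod 8), (2/541) = -1. Now have -(149/541).
149 ≡ 1 (mod 4), so quadratic reciprocity gives (149/541) = (541/149). Reduce: 541 ≡ 94 (mod 149). Now have -(94/149).
Factor out 2: 94 = 2·47. Since 149 ≡ 5 (mod 8), (2/149) = -1. Now have (47/149).
149 ≡ 1 (mod 4), so quadratic reciprocity gives (47/149) = (149/47). Reduce: 149 ≡ 8 (mod 47). Now have (8/47).
Factor out 2: 8 = 2^3. Since 47 ≡ 7 (mod 8), (2/47) = +1, and (2/47)^3 = +1. Now have (1/47).
(1/47) = 1. Collecting the sign factors: 1.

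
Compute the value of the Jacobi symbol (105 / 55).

Reduce the numerator: 105 ≡ 50 (mod 55), so (105 / 55) = (50 / 55).
Factor out 2: 50 = 2·25. Since 55 ≡ 7 (mod 8), (2 / 55) = +1. Now have (25 / 55).
25 ≡ 1 (mod 4), so quadratic reciprocity gives (25 / 55) = (55 / 25). Reduce: 55 ≡ 5 (mod 25). Now have (5 / 25).
5 ≡ 1 (mod 4), so quadratic reciprocity gives (5 / 25) = (25 / 5). Reduce: 25 ≡ 0 (mod 5). Now have (0 / 5).
The numerator is now 0 with denominator 5 > 1: the symbol is 0.

0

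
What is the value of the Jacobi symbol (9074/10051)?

1

Factor out 2: 9074 = 2·4537. Since 10051 ≡ 3 (mod 8), (2/10051) = -1. Now have -(4537/10051).
4537 ≡ 1 (mod 4), so quadratic reciprocity gives (4537/10051) = (10051/4537). Reduce: 10051 ≡ 977 (mod 4537). Now have -(977/4537).
977 ≡ 1 (mod 4), so quadratic reciprocity gives (977/4537) = (4537/977). Reduce: 4537 ≡ 629 (mod 977). Now have -(629/977).
629 ≡ 1 (mod 4), so quadratic reciprocity gives (629/977) = (977/629). Reduce: 977 ≡ 348 (mod 629). Now have -(348/629).
Factor out 2: 348 = 2^2·87. Since 629 ≡ 5 (mod 8), (2/629) = -1, and (2/629)^2 = +1. Now have -(87/629).
629 ≡ 1 (mod 4), so quadratic reciprocity gives (87/629) = (629/87). Reduce: 629 ≡ 20 (mod 87). Now have -(20/87).
Factor out 2: 20 = 2^2·5. Since 87 ≡ 7 (mod 8), (2/87) = +1, and (2/87)^2 = +1. Now have -(5/87).
5 ≡ 1 (mod 4), so quadratic reciprocity gives (5/87) = (87/5). Reduce: 87 ≡ 2 (mod 5). Now have -(2/5).
Factor out 2: 2 = 2. Since 5 ≡ 5 (mod 8), (2/5) = -1. Now have (1/5).
(1/5) = 1. Collecting the sign factors: 1.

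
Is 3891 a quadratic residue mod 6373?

(3891/6373)
  = (6373/3891)    [QR: 6373 ≡ 1 mod 4, sign kept]
  = (2482/3891)    [6373 ≡ 2482 mod 3891]
  = -(1241/3891)    [3891 ≡ 3 mod 8 ⇒ (2/3891) = -1]
  = -(3891/1241)    [QR: 1241 ≡ 1 mod 4, sign kept]
  = -(168/1241)    [3891 ≡ 168 mod 1241]
  = -(21/1241)    [1241 ≡ 1 mod 8 ⇒ (2/1241)^3 = +1]
  = -(1241/21)    [QR: 21 ≡ 1 mod 4, sign kept]
  = -(2/21)    [1241 ≡ 2 mod 21]
  = (1/21)    [21 ≡ 5 mod 8 ⇒ (2/21) = -1]
  = 1    [(1/21) = 1]
The Legendre symbol is 1, so x^2 ≡ 3891 (mod 6373) has solution.

yes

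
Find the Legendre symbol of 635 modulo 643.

1

(635 / 643)
  = -(643 / 635)    [QR: both ≡ 3 mod 4, sign flips]
  = -(8 / 635)    [643 ≡ 8 mod 635]
  = (1 / 635)    [635 ≡ 3 mod 8 ⇒ (2 / 635)^3 = -1]
  = 1    [(1 / 635) = 1]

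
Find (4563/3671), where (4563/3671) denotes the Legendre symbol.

Reduce the numerator: 4563 ≡ 892 (mod 3671), so (4563/3671) = (892/3671).
Factor out 2: 892 = 2^2·223. Since 3671 ≡ 7 (mod 8), (2/3671) = +1, and (2/3671)^2 = +1. Now have (223/3671).
Both 223 ≡ 3 and 3671 ≡ 3 (mod 4), so reciprocity gives (223/3671) = -(3671/223). Reduce: 3671 ≡ 103 (mod 223). Now have -(103/223).
Both 103 ≡ 3 and 223 ≡ 3 (mod 4), so reciprocity gives (103/223) = -(223/103). Reduce: 223 ≡ 17 (mod 103). Now have (17/103).
17 ≡ 1 (mod 4), so quadratic reciprocity gives (17/103) = (103/17). Reduce: 103 ≡ 1 (mod 17). Now have (1/17).
(1/17) = 1. Collecting the sign factors: 1.

1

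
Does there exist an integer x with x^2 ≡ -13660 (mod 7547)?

Reduce the numerator: -13660 ≡ 1434 (mod 7547), so (-13660/7547) = (1434/7547).
Factor out 2: 1434 = 2·717. Since 7547 ≡ 3 (mod 8), (2/7547) = -1. Now have -(717/7547).
717 ≡ 1 (mod 4), so quadratic reciprocity gives (717/7547) = (7547/717). Reduce: 7547 ≡ 377 (mod 717). Now have -(377/717).
377 ≡ 1 (mod 4), so quadratic reciprocity gives (377/717) = (717/377). Reduce: 717 ≡ 340 (mod 377). Now have -(340/377).
Factor out 2: 340 = 2^2·85. Since 377 ≡ 1 (mod 8), (2/377) = +1, and (2/377)^2 = +1. Now have -(85/377).
85 ≡ 1 (mod 4), so quadratic reciprocity gives (85/377) = (377/85). Reduce: 377 ≡ 37 (mod 85). Now have -(37/85).
37 ≡ 1 (mod 4), so quadratic reciprocity gives (37/85) = (85/37). Reduce: 85 ≡ 11 (mod 37). Now have -(11/37).
37 ≡ 1 (mod 4), so quadratic reciprocity gives (11/37) = (37/11). Reduce: 37 ≡ 4 (mod 11). Now have -(4/11).
Factor out 2: 4 = 2^2. Since 11 ≡ 3 (mod 8), (2/11) = -1, and (2/11)^2 = +1. Now have -(1/11).
(1/11) = 1. Collecting the sign factors: -1.
The Legendre symbol is -1, so x^2 ≡ -13660 (mod 7547) has no solution.

no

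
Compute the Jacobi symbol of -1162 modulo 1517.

1

(-1162/1517)
  = (355/1517)    [-1162 ≡ 355 mod 1517]
  = (1517/355)    [QR: 1517 ≡ 1 mod 4, sign kept]
  = (97/355)    [1517 ≡ 97 mod 355]
  = (355/97)    [QR: 97 ≡ 1 mod 4, sign kept]
  = (64/97)    [355 ≡ 64 mod 97]
  = (1/97)    [97 ≡ 1 mod 8 ⇒ (2/97)^6 = +1]
  = 1    [(1/97) = 1]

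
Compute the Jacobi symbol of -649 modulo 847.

(-649/847)
  = -(649/847)    [847 ≡ 3 mod 4 ⇒ (-1/847) = -1]
  = -(847/649)    [QR: 649 ≡ 1 mod 4, sign kept]
  = -(198/649)    [847 ≡ 198 mod 649]
  = -(99/649)    [649 ≡ 1 mod 8 ⇒ (2/649) = +1]
  = -(649/99)    [QR: 649 ≡ 1 mod 4, sign kept]
  = -(55/99)    [649 ≡ 55 mod 99]
  = (99/55)    [QR: both ≡ 3 mod 4, sign flips]
  = (44/55)    [99 ≡ 44 mod 55]
  = (11/55)    [55 ≡ 7 mod 8 ⇒ (2/55)^2 = +1]
  = -(55/11)    [QR: both ≡ 3 mod 4, sign flips]
  = -(0/11)    [55 ≡ 0 mod 11]
  = 0    [numerator 0, gcd > 1]

0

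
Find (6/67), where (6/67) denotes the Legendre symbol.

1

Factor out 2: 6 = 2·3. Since 67 ≡ 3 (mod 8), (2/67) = -1. Now have -(3/67).
Both 3 ≡ 3 and 67 ≡ 3 (mod 4), so reciprocity gives (3/67) = -(67/3). Reduce: 67 ≡ 1 (mod 3). Now have (1/3).
(1/3) = 1. Collecting the sign factors: 1.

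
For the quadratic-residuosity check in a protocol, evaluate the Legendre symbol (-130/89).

-1

Reduce the numerator: -130 ≡ 48 (mod 89), so (-130/89) = (48/89).
Factor out 2: 48 = 2^4·3. Since 89 ≡ 1 (mod 8), (2/89) = +1, and (2/89)^4 = +1. Now have (3/89).
89 ≡ 1 (mod 4), so quadratic reciprocity gives (3/89) = (89/3). Reduce: 89 ≡ 2 (mod 3). Now have (2/3).
Factor out 2: 2 = 2. Since 3 ≡ 3 (mod 8), (2/3) = -1. Now have -(1/3).
(1/3) = 1. Collecting the sign factors: -1.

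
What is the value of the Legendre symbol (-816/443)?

-1

Pull out -1: (-816/443) = (-1/443)·(816/443). Since 443 ≡ 3 (mod 4), (-1/443) = -1. Now have -(816/443).
Reduce the numerator: 816 ≡ 373 (mod 443), so (816/443) = (373/443).
373 ≡ 1 (mod 4), so quadratic reciprocity gives (373/443) = (443/373). Reduce: 443 ≡ 70 (mod 373). Now have -(70/373).
Factor out 2: 70 = 2·35. Since 373 ≡ 5 (mod 8), (2/373) = -1. Now have (35/373).
373 ≡ 1 (mod 4), so quadratic reciprocity gives (35/373) = (373/35). Reduce: 373 ≡ 23 (mod 35). Now have (23/35).
Both 23 ≡ 3 and 35 ≡ 3 (mod 4), so reciprocity gives (23/35) = -(35/23). Reduce: 35 ≡ 12 (mod 23). Now have -(12/23).
Factor out 2: 12 = 2^2·3. Since 23 ≡ 7 (mod 8), (2/23) = +1, and (2/23)^2 = +1. Now have -(3/23).
Both 3 ≡ 3 and 23 ≡ 3 (mod 4), so reciprocity gives (3/23) = -(23/3). Reduce: 23 ≡ 2 (mod 3). Now have (2/3).
Factor out 2: 2 = 2. Since 3 ≡ 3 (mod 8), (2/3) = -1. Now have -(1/3).
(1/3) = 1. Collecting the sign factors: -1.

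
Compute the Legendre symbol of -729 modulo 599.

(-729 / 599)
  = (469 / 599)    [-729 ≡ 469 mod 599]
  = (599 / 469)    [QR: 469 ≡ 1 mod 4, sign kept]
  = (130 / 469)    [599 ≡ 130 mod 469]
  = -(65 / 469)    [469 ≡ 5 mod 8 ⇒ (2 / 469) = -1]
  = -(469 / 65)    [QR: 65 ≡ 1 mod 4, sign kept]
  = -(14 / 65)    [469 ≡ 14 mod 65]
  = -(7 / 65)    [65 ≡ 1 mod 8 ⇒ (2 / 65) = +1]
  = -(65 / 7)    [QR: 65 ≡ 1 mod 4, sign kept]
  = -(2 / 7)    [65 ≡ 2 mod 7]
  = -(1 / 7)    [7 ≡ 7 mod 8 ⇒ (2 / 7) = +1]
  = -1    [(1 / 7) = 1]

-1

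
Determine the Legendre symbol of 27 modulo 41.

41 ≡ 1 (mod 4), so quadratic reciprocity gives (27/41) = (41/27). Reduce: 41 ≡ 14 (mod 27). Now have (14/27).
Factor out 2: 14 = 2·7. Since 27 ≡ 3 (mod 8), (2/27) = -1. Now have -(7/27).
Both 7 ≡ 3 and 27 ≡ 3 (mod 4), so reciprocity gives (7/27) = -(27/7). Reduce: 27 ≡ 6 (mod 7). Now have (6/7).
Factor out 2: 6 = 2·3. Since 7 ≡ 7 (mod 8), (2/7) = +1. Now have (3/7).
Both 3 ≡ 3 and 7 ≡ 3 (mod 4), so reciprocity gives (3/7) = -(7/3). Reduce: 7 ≡ 1 (mod 3). Now have -(1/3).
(1/3) = 1. Collecting the sign factors: -1.

-1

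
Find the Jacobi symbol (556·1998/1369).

By multiplicativity, (556·1998/1369) = (556/1369)·(1998/1369).
First factor (556/1369):
Factor out 2: 556 = 2^2·139. Since 1369 ≡ 1 (mod 8), (2/1369) = +1, and (2/1369)^2 = +1. Now have (139/1369).
1369 ≡ 1 (mod 4), so quadratic reciprocity gives (139/1369) = (1369/139). Reduce: 1369 ≡ 118 (mod 139). Now have (118/139).
Factor out 2: 118 = 2·59. Since 139 ≡ 3 (mod 8), (2/139) = -1. Now have -(59/139).
Both 59 ≡ 3 and 139 ≡ 3 (mod 4), so reciprocity gives (59/139) = -(139/59). Reduce: 139 ≡ 21 (mod 59). Now have (21/59).
21 ≡ 1 (mod 4), so quadratic reciprocity gives (21/59) = (59/21). Reduce: 59 ≡ 17 (mod 21). Now have (17/21).
17 ≡ 1 (mod 4), so quadratic reciprocity gives (17/21) = (21/17). Reduce: 21 ≡ 4 (mod 17). Now have (4/17).
Factor out 2: 4 = 2^2. Since 17 ≡ 1 (mod 8), (2/17) = +1, and (2/17)^2 = +1. Now have (1/17).
(1/17) = 1. Collecting the sign factors: 1.
Second factor (1998/1369):
Reduce the numerator: 1998 ≡ 629 (mod 1369), so (1998/1369) = (629/1369).
629 ≡ 1 (mod 4), so quadratic reciprocity gives (629/1369) = (1369/629). Reduce: 1369 ≡ 111 (mod 629). Now have (111/629).
629 ≡ 1 (mod 4), so quadratic reciprocity gives (111/629) = (629/111). Reduce: 629 ≡ 74 (mod 111). Now have (74/111).
Factor out 2: 74 = 2·37. Since 111 ≡ 7 (mod 8), (2/111) = +1. Now have (37/111).
37 ≡ 1 (mod 4), so quadratic reciprocity gives (37/111) = (111/37). Reduce: 111 ≡ 0 (mod 37). Now have (0/37).
The numerator is now 0 with denominator 37 > 1: the symbol is 0.
Product: (1)·(0) = 0.

0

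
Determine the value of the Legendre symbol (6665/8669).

-1

6665 ≡ 1 (mod 4), so quadratic reciprocity gives (6665/8669) = (8669/6665). Reduce: 8669 ≡ 2004 (mod 6665). Now have (2004/6665).
Factor out 2: 2004 = 2^2·501. Since 6665 ≡ 1 (mod 8), (2/6665) = +1, and (2/6665)^2 = +1. Now have (501/6665).
501 ≡ 1 (mod 4), so quadratic reciprocity gives (501/6665) = (6665/501). Reduce: 6665 ≡ 152 (mod 501). Now have (152/501).
Factor out 2: 152 = 2^3·19. Since 501 ≡ 5 (mod 8), (2/501) = -1, and (2/501)^3 = -1. Now have -(19/501).
501 ≡ 1 (mod 4), so quadratic reciprocity gives (19/501) = (501/19). Reduce: 501 ≡ 7 (mod 19). Now have -(7/19).
Both 7 ≡ 3 and 19 ≡ 3 (mod 4), so reciprocity gives (7/19) = -(19/7). Reduce: 19 ≡ 5 (mod 7). Now have (5/7).
5 ≡ 1 (mod 4), so quadratic reciprocity gives (5/7) = (7/5). Reduce: 7 ≡ 2 (mod 5). Now have (2/5).
Factor out 2: 2 = 2. Since 5 ≡ 5 (mod 8), (2/5) = -1. Now have -(1/5).
(1/5) = 1. Collecting the sign factors: -1.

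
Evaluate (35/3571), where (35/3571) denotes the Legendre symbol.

(35/3571)
  = -(3571/35)    [QR: both ≡ 3 mod 4, sign flips]
  = -(1/35)    [3571 ≡ 1 mod 35]
  = -1    [(1/35) = 1]

-1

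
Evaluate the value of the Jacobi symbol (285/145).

Reduce the numerator: 285 ≡ 140 (mod 145), so (285/145) = (140/145).
Factor out 2: 140 = 2^2·35. Since 145 ≡ 1 (mod 8), (2/145) = +1, and (2/145)^2 = +1. Now have (35/145).
145 ≡ 1 (mod 4), so quadratic reciprocity gives (35/145) = (145/35). Reduce: 145 ≡ 5 (mod 35). Now have (5/35).
5 ≡ 1 (mod 4), so quadratic reciprocity gives (5/35) = (35/5). Reduce: 35 ≡ 0 (mod 5). Now have (0/5).
The numerator is now 0 with denominator 5 > 1: the symbol is 0.

0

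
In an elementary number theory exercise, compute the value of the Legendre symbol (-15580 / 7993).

1

(-15580 / 7993)
  = (15580 / 7993)    [7993 ≡ 1 mod 4 ⇒ (-1 / 7993) = +1]
  = (7587 / 7993)    [15580 ≡ 7587 mod 7993]
  = (7993 / 7587)    [QR: 7993 ≡ 1 mod 4, sign kept]
  = (406 / 7587)    [7993 ≡ 406 mod 7587]
  = -(203 / 7587)    [7587 ≡ 3 mod 8 ⇒ (2 / 7587) = -1]
  = (7587 / 203)    [QR: both ≡ 3 mod 4, sign flips]
  = (76 / 203)    [7587 ≡ 76 mod 203]
  = (19 / 203)    [203 ≡ 3 mod 8 ⇒ (2 / 203)^2 = +1]
  = -(203 / 19)    [QR: both ≡ 3 mod 4, sign flips]
  = -(13 / 19)    [203 ≡ 13 mod 19]
  = -(19 / 13)    [QR: 13 ≡ 1 mod 4, sign kept]
  = -(6 / 13)    [19 ≡ 6 mod 13]
  = (3 / 13)    [13 ≡ 5 mod 8 ⇒ (2 / 13) = -1]
  = (13 / 3)    [QR: 13 ≡ 1 mod 4, sign kept]
  = (1 / 3)    [13 ≡ 1 mod 3]
  = 1    [(1 / 3) = 1]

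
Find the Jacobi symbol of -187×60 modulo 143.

By multiplicativity, (-187·60 / 143) = (-187 / 143)·(60 / 143).
First factor (-187 / 143):
(-187 / 143)
  = (99 / 143)    [-187 ≡ 99 mod 143]
  = -(143 / 99)    [QR: both ≡ 3 mod 4, sign flips]
  = -(44 / 99)    [143 ≡ 44 mod 99]
  = -(11 / 99)    [99 ≡ 3 mod 8 ⇒ (2 / 99)^2 = +1]
  = (99 / 11)    [QR: both ≡ 3 mod 4, sign flips]
  = (0 / 11)    [99 ≡ 0 mod 11]
  = 0    [numerator 0, gcd > 1]
Second factor (60 / 143):
(60 / 143)
  = (15 / 143)    [143 ≡ 7 mod 8 ⇒ (2 / 143)^2 = +1]
  = -(143 / 15)    [QR: both ≡ 3 mod 4, sign flips]
  = -(8 / 15)    [143 ≡ 8 mod 15]
  = -(1 / 15)    [15 ≡ 7 mod 8 ⇒ (2 / 15)^3 = +1]
  = -1    [(1 / 15) = 1]
Product: (0)·(-1) = 0.

0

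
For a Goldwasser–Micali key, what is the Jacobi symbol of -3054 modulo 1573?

1

Reduce the numerator: -3054 ≡ 92 (mod 1573), so (-3054/1573) = (92/1573).
Factor out 2: 92 = 2^2·23. Since 1573 ≡ 5 (mod 8), (2/1573) = -1, and (2/1573)^2 = +1. Now have (23/1573).
1573 ≡ 1 (mod 4), so quadratic reciprocity gives (23/1573) = (1573/23). Reduce: 1573 ≡ 9 (mod 23). Now have (9/23).
9 ≡ 1 (mod 4), so quadratic reciprocity gives (9/23) = (23/9). Reduce: 23 ≡ 5 (mod 9). Now have (5/9).
5 ≡ 1 (mod 4), so quadratic reciprocity gives (5/9) = (9/5). Reduce: 9 ≡ 4 (mod 5). Now have (4/5).
Factor out 2: 4 = 2^2. Since 5 ≡ 5 (mod 8), (2/5) = -1, and (2/5)^2 = +1. Now have (1/5).
(1/5) = 1. Collecting the sign factors: 1.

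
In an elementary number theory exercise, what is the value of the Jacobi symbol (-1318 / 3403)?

(-1318 / 3403)
  = -(1318 / 3403)    [3403 ≡ 3 mod 4 ⇒ (-1 / 3403) = -1]
  = (659 / 3403)    [3403 ≡ 3 mod 8 ⇒ (2 / 3403) = -1]
  = -(3403 / 659)    [QR: both ≡ 3 mod 4, sign flips]
  = -(108 / 659)    [3403 ≡ 108 mod 659]
  = -(27 / 659)    [659 ≡ 3 mod 8 ⇒ (2 / 659)^2 = +1]
  = (659 / 27)    [QR: both ≡ 3 mod 4, sign flips]
  = (11 / 27)    [659 ≡ 11 mod 27]
  = -(27 / 11)    [QR: both ≡ 3 mod 4, sign flips]
  = -(5 / 11)    [27 ≡ 5 mod 11]
  = -(11 / 5)    [QR: 5 ≡ 1 mod 4, sign kept]
  = -(1 / 5)    [11 ≡ 1 mod 5]
  = -1    [(1 / 5) = 1]

-1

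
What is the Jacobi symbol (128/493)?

Factor out 2: 128 = 2^7. Since 493 ≡ 5 (mod 8), (2/493) = -1, and (2/493)^7 = -1. Now have -(1/493).
(1/493) = 1. Collecting the sign factors: -1.

-1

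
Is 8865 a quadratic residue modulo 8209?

(8865/8209)
  = (656/8209)    [8865 ≡ 656 mod 8209]
  = (41/8209)    [8209 ≡ 1 mod 8 ⇒ (2/8209)^4 = +1]
  = (8209/41)    [QR: 41 ≡ 1 mod 4, sign kept]
  = (9/41)    [8209 ≡ 9 mod 41]
  = (41/9)    [QR: 9 ≡ 1 mod 4, sign kept]
  = (5/9)    [41 ≡ 5 mod 9]
  = (9/5)    [QR: 5 ≡ 1 mod 4, sign kept]
  = (4/5)    [9 ≡ 4 mod 5]
  = (1/5)    [5 ≡ 5 mod 8 ⇒ (2/5)^2 = +1]
  = 1    [(1/5) = 1]
(8865/8209) = 1, and 8209 is prime, so 8865 is a quadratic residue mod 8209.

yes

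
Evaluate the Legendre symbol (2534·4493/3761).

-1

By multiplicativity, (2534·4493/3761) = (2534/3761)·(4493/3761).
First factor (2534/3761):
Factor out 2: 2534 = 2·1267. Since 3761 ≡ 1 (mod 8), (2/3761) = +1. Now have (1267/3761).
3761 ≡ 1 (mod 4), so quadratic reciprocity gives (1267/3761) = (3761/1267). Reduce: 3761 ≡ 1227 (mod 1267). Now have (1227/1267).
Both 1227 ≡ 3 and 1267 ≡ 3 (mod 4), so reciprocity gives (1227/1267) = -(1267/1227). Reduce: 1267 ≡ 40 (mod 1227). Now have -(40/1227).
Factor out 2: 40 = 2^3·5. Since 1227 ≡ 3 (mod 8), (2/1227) = -1, and (2/1227)^3 = -1. Now have (5/1227).
5 ≡ 1 (mod 4), so quadratic reciprocity gives (5/1227) = (1227/5). Reduce: 1227 ≡ 2 (mod 5). Now have (2/5).
Factor out 2: 2 = 2. Since 5 ≡ 5 (mod 8), (2/5) = -1. Now have -(1/5).
(1/5) = 1. Collecting the sign factors: -1.
Second factor (4493/3761):
Reduce the numerator: 4493 ≡ 732 (mod 3761), so (4493/3761) = (732/3761).
Factor out 2: 732 = 2^2·183. Since 3761 ≡ 1 (mod 8), (2/3761) = +1, and (2/3761)^2 = +1. Now have (183/3761).
3761 ≡ 1 (mod 4), so quadratic reciprocity gives (183/3761) = (3761/183). Reduce: 3761 ≡ 101 (mod 183). Now have (101/183).
101 ≡ 1 (mod 4), so quadratic reciprocity gives (101/183) = (183/101). Reduce: 183 ≡ 82 (mod 101). Now have (82/101).
Factor out 2: 82 = 2·41. Since 101 ≡ 5 (mod 8), (2/101) = -1. Now have -(41/101).
41 ≡ 1 (mod 4), so quadratic reciprocity gives (41/101) = (101/41). Reduce: 101 ≡ 19 (mod 41). Now have -(19/41).
41 ≡ 1 (mod 4), so quadratic reciprocity gives (19/41) = (41/19). Reduce: 41 ≡ 3 (mod 19). Now have -(3/19).
Both 3 ≡ 3 and 19 ≡ 3 (mod 4), so reciprocity gives (3/19) = -(19/3). Reduce: 19 ≡ 1 (mod 3). Now have (1/3).
(1/3) = 1. Collecting the sign factors: 1.
Product: (-1)·(1) = -1.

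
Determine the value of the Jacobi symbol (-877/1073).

Reduce the numerator: -877 ≡ 196 (mod 1073), so (-877/1073) = (196/1073).
Factor out 2: 196 = 2^2·49. Since 1073 ≡ 1 (mod 8), (2/1073) = +1, and (2/1073)^2 = +1. Now have (49/1073).
49 ≡ 1 (mod 4), so quadratic reciprocity gives (49/1073) = (1073/49). Reduce: 1073 ≡ 44 (mod 49). Now have (44/49).
Factor out 2: 44 = 2^2·11. Since 49 ≡ 1 (mod 8), (2/49) = +1, and (2/49)^2 = +1. Now have (11/49).
49 ≡ 1 (mod 4), so quadratic reciprocity gives (11/49) = (49/11). Reduce: 49 ≡ 5 (mod 11). Now have (5/11).
5 ≡ 1 (mod 4), so quadratic reciprocity gives (5/11) = (11/5). Reduce: 11 ≡ 1 (mod 5). Now have (1/5).
(1/5) = 1. Collecting the sign factors: 1.

1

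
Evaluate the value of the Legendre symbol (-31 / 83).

(-31 / 83)
  = (52 / 83)    [-31 ≡ 52 mod 83]
  = (13 / 83)    [83 ≡ 3 mod 8 ⇒ (2 / 83)^2 = +1]
  = (83 / 13)    [QR: 13 ≡ 1 mod 4, sign kept]
  = (5 / 13)    [83 ≡ 5 mod 13]
  = (13 / 5)    [QR: 5 ≡ 1 mod 4, sign kept]
  = (3 / 5)    [13 ≡ 3 mod 5]
  = (5 / 3)    [QR: 5 ≡ 1 mod 4, sign kept]
  = (2 / 3)    [5 ≡ 2 mod 3]
  = -(1 / 3)    [3 ≡ 3 mod 8 ⇒ (2 / 3) = -1]
  = -1    [(1 / 3) = 1]

-1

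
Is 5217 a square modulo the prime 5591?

5217 ≡ 1 (mod 4), so quadratic reciprocity gives (5217|5591) = (5591|5217). Reduce: 5591 ≡ 374 (mod 5217). Now have (374|5217).
Factor out 2: 374 = 2·187. Since 5217 ≡ 1 (mod 8), (2|5217) = +1. Now have (187|5217).
5217 ≡ 1 (mod 4), so quadratic reciprocity gives (187|5217) = (5217|187). Reduce: 5217 ≡ 168 (mod 187). Now have (168|187).
Factor out 2: 168 = 2^3·21. Since 187 ≡ 3 (mod 8), (2|187) = -1, and (2|187)^3 = -1. Now have -(21|187).
21 ≡ 1 (mod 4), so quadratic reciprocity gives (21|187) = (187|21). Reduce: 187 ≡ 19 (mod 21). Now have -(19|21).
21 ≡ 1 (mod 4), so quadratic reciprocity gives (19|21) = (21|19). Reduce: 21 ≡ 2 (mod 19). Now have -(2|19).
Factor out 2: 2 = 2. Since 19 ≡ 3 (mod 8), (2|19) = -1. Now have (1|19).
(1|19) = 1. Collecting the sign factors: 1.
The Legendre symbol is 1, so x^2 ≡ 5217 (mod 5591) has solution.

yes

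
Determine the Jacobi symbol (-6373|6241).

1

Reduce the numerator: -6373 ≡ 6109 (mod 6241), so (-6373|6241) = (6109|6241).
6109 ≡ 1 (mod 4), so quadratic reciprocity gives (6109|6241) = (6241|6109). Reduce: 6241 ≡ 132 (mod 6109). Now have (132|6109).
Factor out 2: 132 = 2^2·33. Since 6109 ≡ 5 (mod 8), (2|6109) = -1, and (2|6109)^2 = +1. Now have (33|6109).
33 ≡ 1 (mod 4), so quadratic reciprocity gives (33|6109) = (6109|33). Reduce: 6109 ≡ 4 (mod 33). Now have (4|33).
Factor out 2: 4 = 2^2. Since 33 ≡ 1 (mod 8), (2|33) = +1, and (2|33)^2 = +1. Now have (1|33).
(1|33) = 1. Collecting the sign factors: 1.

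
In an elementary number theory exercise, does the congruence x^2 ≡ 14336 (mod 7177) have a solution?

yes

(14336|7177)
  = (7159|7177)    [14336 ≡ 7159 mod 7177]
  = (7177|7159)    [QR: 7177 ≡ 1 mod 4, sign kept]
  = (18|7159)    [7177 ≡ 18 mod 7159]
  = (9|7159)    [7159 ≡ 7 mod 8 ⇒ (2|7159) = +1]
  = (7159|9)    [QR: 9 ≡ 1 mod 4, sign kept]
  = (4|9)    [7159 ≡ 4 mod 9]
  = (1|9)    [9 ≡ 1 mod 8 ⇒ (2|9)^2 = +1]
  = 1    [(1|9) = 1]
(14336|7177) = 1, and 7177 is prime, so 14336 is a quadratic residue mod 7177.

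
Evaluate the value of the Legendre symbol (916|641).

1

Reduce the numerator: 916 ≡ 275 (mod 641), so (916|641) = (275|641).
641 ≡ 1 (mod 4), so quadratic reciprocity gives (275|641) = (641|275). Reduce: 641 ≡ 91 (mod 275). Now have (91|275).
Both 91 ≡ 3 and 275 ≡ 3 (mod 4), so reciprocity gives (91|275) = -(275|91). Reduce: 275 ≡ 2 (mod 91). Now have -(2|91).
Factor out 2: 2 = 2. Since 91 ≡ 3 (mod 8), (2|91) = -1. Now have (1|91).
(1|91) = 1. Collecting the sign factors: 1.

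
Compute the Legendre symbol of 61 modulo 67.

61 ≡ 1 (mod 4), so quadratic reciprocity gives (61 / 67) = (67 / 61). Reduce: 67 ≡ 6 (mod 61). Now have (6 / 61).
Factor out 2: 6 = 2·3. Since 61 ≡ 5 (mod 8), (2 / 61) = -1. Now have -(3 / 61).
61 ≡ 1 (mod 4), so quadratic reciprocity gives (3 / 61) = (61 / 3). Reduce: 61 ≡ 1 (mod 3). Now have -(1 / 3).
(1 / 3) = 1. Collecting the sign factors: -1.

-1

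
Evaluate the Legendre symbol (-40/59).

1

(-40/59)
  = (19/59)    [-40 ≡ 19 mod 59]
  = -(59/19)    [QR: both ≡ 3 mod 4, sign flips]
  = -(2/19)    [59 ≡ 2 mod 19]
  = (1/19)    [19 ≡ 3 mod 8 ⇒ (2/19) = -1]
  = 1    [(1/19) = 1]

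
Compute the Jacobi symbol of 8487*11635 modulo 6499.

-1

By multiplicativity, (8487·11635/6499) = (8487/6499)·(11635/6499).
First factor (8487/6499):
(8487/6499)
  = (1988/6499)    [8487 ≡ 1988 mod 6499]
  = (497/6499)    [6499 ≡ 3 mod 8 ⇒ (2/6499)^2 = +1]
  = (6499/497)    [QR: 497 ≡ 1 mod 4, sign kept]
  = (38/497)    [6499 ≡ 38 mod 497]
  = (19/497)    [497 ≡ 1 mod 8 ⇒ (2/497) = +1]
  = (497/19)    [QR: 497 ≡ 1 mod 4, sign kept]
  = (3/19)    [497 ≡ 3 mod 19]
  = -(19/3)    [QR: both ≡ 3 mod 4, sign flips]
  = -(1/3)    [19 ≡ 1 mod 3]
  = -1    [(1/3) = 1]
Second factor (11635/6499):
(11635/6499)
  = (5136/6499)    [11635 ≡ 5136 mod 6499]
  = (321/6499)    [6499 ≡ 3 mod 8 ⇒ (2/6499)^4 = +1]
  = (6499/321)    [QR: 321 ≡ 1 mod 4, sign kept]
  = (79/321)    [6499 ≡ 79 mod 321]
  = (321/79)    [QR: 321 ≡ 1 mod 4, sign kept]
  = (5/79)    [321 ≡ 5 mod 79]
  = (79/5)    [QR: 5 ≡ 1 mod 4, sign kept]
  = (4/5)    [79 ≡ 4 mod 5]
  = (1/5)    [5 ≡ 5 mod 8 ⇒ (2/5)^2 = +1]
  = 1    [(1/5) = 1]
Product: (-1)·(1) = -1.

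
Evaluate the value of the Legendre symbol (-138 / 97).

Reduce the numerator: -138 ≡ 56 (mod 97), so (-138 / 97) = (56 / 97).
Factor out 2: 56 = 2^3·7. Since 97 ≡ 1 (mod 8), (2 / 97) = +1, and (2 / 97)^3 = +1. Now have (7 / 97).
97 ≡ 1 (mod 4), so quadratic reciprocity gives (7 / 97) = (97 / 7). Reduce: 97 ≡ 6 (mod 7). Now have (6 / 7).
Factor out 2: 6 = 2·3. Since 7 ≡ 7 (mod 8), (2 / 7) = +1. Now have (3 / 7).
Both 3 ≡ 3 and 7 ≡ 3 (mod 4), so reciprocity gives (3 / 7) = -(7 / 3). Reduce: 7 ≡ 1 (mod 3). Now have -(1 / 3).
(1 / 3) = 1. Collecting the sign factors: -1.

-1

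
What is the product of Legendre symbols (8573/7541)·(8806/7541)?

By multiplicativity, (8573·8806/7541) = (8573/7541)·(8806/7541).
First factor (8573/7541):
(8573/7541)
  = (1032/7541)    [8573 ≡ 1032 mod 7541]
  = -(129/7541)    [7541 ≡ 5 mod 8 ⇒ (2/7541)^3 = -1]
  = -(7541/129)    [QR: 129 ≡ 1 mod 4, sign kept]
  = -(59/129)    [7541 ≡ 59 mod 129]
  = -(129/59)    [QR: 129 ≡ 1 mod 4, sign kept]
  = -(11/59)    [129 ≡ 11 mod 59]
  = (59/11)    [QR: both ≡ 3 mod 4, sign flips]
  = (4/11)    [59 ≡ 4 mod 11]
  = (1/11)    [11 ≡ 3 mod 8 ⇒ (2/11)^2 = +1]
  = 1    [(1/11) = 1]
Second factor (8806/7541):
(8806/7541)
  = (1265/7541)    [8806 ≡ 1265 mod 7541]
  = (7541/1265)    [QR: 1265 ≡ 1 mod 4, sign kept]
  = (1216/1265)    [7541 ≡ 1216 mod 1265]
  = (19/1265)    [1265 ≡ 1 mod 8 ⇒ (2/1265)^6 = +1]
  = (1265/19)    [QR: 1265 ≡ 1 mod 4, sign kept]
  = (11/19)    [1265 ≡ 11 mod 19]
  = -(19/11)    [QR: both ≡ 3 mod 4, sign flips]
  = -(8/11)    [19 ≡ 8 mod 11]
  = (1/11)    [11 ≡ 3 mod 8 ⇒ (2/11)^3 = -1]
  = 1    [(1/11) = 1]
Product: (1)·(1) = 1.

1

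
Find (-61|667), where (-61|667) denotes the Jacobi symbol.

Reduce the numerator: -61 ≡ 606 (mod 667), so (-61|667) = (606|667).
Factor out 2: 606 = 2·303. Since 667 ≡ 3 (mod 8), (2|667) = -1. Now have -(303|667).
Both 303 ≡ 3 and 667 ≡ 3 (mod 4), so reciprocity gives (303|667) = -(667|303). Reduce: 667 ≡ 61 (mod 303). Now have (61|303).
61 ≡ 1 (mod 4), so quadratic reciprocity gives (61|303) = (303|61). Reduce: 303 ≡ 59 (mod 61). Now have (59|61).
61 ≡ 1 (mod 4), so quadratic reciprocity gives (59|61) = (61|59). Reduce: 61 ≡ 2 (mod 59). Now have (2|59).
Factor out 2: 2 = 2. Since 59 ≡ 3 (mod 8), (2|59) = -1. Now have -(1|59).
(1|59) = 1. Collecting the sign factors: -1.

-1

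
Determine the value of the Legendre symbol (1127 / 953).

(1127 / 953)
  = (174 / 953)    [1127 ≡ 174 mod 953]
  = (87 / 953)    [953 ≡ 1 mod 8 ⇒ (2 / 953) = +1]
  = (953 / 87)    [QR: 953 ≡ 1 mod 4, sign kept]
  = (83 / 87)    [953 ≡ 83 mod 87]
  = -(87 / 83)    [QR: both ≡ 3 mod 4, sign flips]
  = -(4 / 83)    [87 ≡ 4 mod 83]
  = -(1 / 83)    [83 ≡ 3 mod 8 ⇒ (2 / 83)^2 = +1]
  = -1    [(1 / 83) = 1]

-1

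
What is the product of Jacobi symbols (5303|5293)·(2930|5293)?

By multiplicativity, (5303·2930|5293) = (5303|5293)·(2930|5293).
First factor (5303|5293):
Reduce the numerator: 5303 ≡ 10 (mod 5293), so (5303|5293) = (10|5293).
Factor out 2: 10 = 2·5. Since 5293 ≡ 5 (mod 8), (2|5293) = -1. Now have -(5|5293).
5 ≡ 1 (mod 4), so quadratic reciprocity gives (5|5293) = (5293|5). Reduce: 5293 ≡ 3 (mod 5). Now have -(3|5).
5 ≡ 1 (mod 4), so quadratic reciprocity gives (3|5) = (5|3). Reduce: 5 ≡ 2 (mod 3). Now have -(2|3).
Factor out 2: 2 = 2. Since 3 ≡ 3 (mod 8), (2|3) = -1. Now have (1|3).
(1|3) = 1. Collecting the sign factors: 1.
Second factor (2930|5293):
Factor out 2: 2930 = 2·1465. Since 5293 ≡ 5 (mod 8), (2|5293) = -1. Now have -(1465|5293).
1465 ≡ 1 (mod 4), so quadratic reciprocity gives (1465|5293) = (5293|1465). Reduce: 5293 ≡ 898 (mod 1465). Now have -(898|1465).
Factor out 2: 898 = 2·449. Since 1465 ≡ 1 (mod 8), (2|1465) = +1. Now have -(449|1465).
449 ≡ 1 (mod 4), so quadratic reciprocity gives (449|1465) = (1465|449). Reduce: 1465 ≡ 118 (mod 449). Now have -(118|449).
Factor out 2: 118 = 2·59. Since 449 ≡ 1 (mod 8), (2|449) = +1. Now have -(59|449).
449 ≡ 1 (mod 4), so quadratic reciprocity gives (59|449) = (449|59). Reduce: 449 ≡ 36 (mod 59). Now have -(36|59).
Factor out 2: 36 = 2^2·9. Since 59 ≡ 3 (mod 8), (2|59) = -1, and (2|59)^2 = +1. Now have -(9|59).
9 ≡ 1 (mod 4), so quadratic reciprocity gives (9|59) = (59|9). Reduce: 59 ≡ 5 (mod 9). Now have -(5|9).
5 ≡ 1 (mod 4), so quadratic reciprocity gives (5|9) = (9|5). Reduce: 9 ≡ 4 (mod 5). Now have -(4|5).
Factor out 2: 4 = 2^2. Since 5 ≡ 5 (mod 8), (2|5) = -1, and (2|5)^2 = +1. Now have -(1|5).
(1|5) = 1. Collecting the sign factors: -1.
Product: (1)·(-1) = -1.

-1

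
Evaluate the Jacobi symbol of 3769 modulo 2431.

(3769 / 2431)
  = (1338 / 2431)    [3769 ≡ 1338 mod 2431]
  = (669 / 2431)    [2431 ≡ 7 mod 8 ⇒ (2 / 2431) = +1]
  = (2431 / 669)    [QR: 669 ≡ 1 mod 4, sign kept]
  = (424 / 669)    [2431 ≡ 424 mod 669]
  = -(53 / 669)    [669 ≡ 5 mod 8 ⇒ (2 / 669)^3 = -1]
  = -(669 / 53)    [QR: 53 ≡ 1 mod 4, sign kept]
  = -(33 / 53)    [669 ≡ 33 mod 53]
  = -(53 / 33)    [QR: 33 ≡ 1 mod 4, sign kept]
  = -(20 / 33)    [53 ≡ 20 mod 33]
  = -(5 / 33)    [33 ≡ 1 mod 8 ⇒ (2 / 33)^2 = +1]
  = -(33 / 5)    [QR: 5 ≡ 1 mod 4, sign kept]
  = -(3 / 5)    [33 ≡ 3 mod 5]
  = -(5 / 3)    [QR: 5 ≡ 1 mod 4, sign kept]
  = -(2 / 3)    [5 ≡ 2 mod 3]
  = (1 / 3)    [3 ≡ 3 mod 8 ⇒ (2 / 3) = -1]
  = 1    [(1 / 3) = 1]

1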